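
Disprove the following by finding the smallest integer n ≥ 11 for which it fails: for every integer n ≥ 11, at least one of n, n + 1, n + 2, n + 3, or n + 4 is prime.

A counterexample is any integer n ≥ 11 such that n, n + 1, n + 2, n + 3, n + 4 are all composite; we check each in order.
The first 13 eligible values, up to n = 23, all satisfy the conclusion.
n = 24: 24 = 2 × 12; 25 = 5 × 5; 26 = 2 × 13; 27 = 3 × 9; 28 = 2 × 14 — all composite.
Hence n = 24 is a counterexample.

n = 24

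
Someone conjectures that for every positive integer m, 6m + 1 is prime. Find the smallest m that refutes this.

m = 4

Check each positive integer m in order until 6m + 1 is not prime.
For m = 1, 2, 3 the conclusion holds.
m = 4: 6m + 1 = 25 = 5 × 5, composite.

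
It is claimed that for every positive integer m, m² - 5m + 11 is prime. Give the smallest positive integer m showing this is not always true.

m = 7

A counterexample is any positive integer m such that m² - 5m + 11 is not prime; we check each in order.
The first 6 eligible values, up to m = 6, all satisfy the conclusion.
m = 7: m² - 5m + 11 = 25 = 5 × 5, composite.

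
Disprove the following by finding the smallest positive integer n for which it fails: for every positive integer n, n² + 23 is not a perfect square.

n = 11

A counterexample is any positive integer n such that n² + 23 is a perfect square; we check each in order.
For n = 1, 2, 3, 4, 5, 6, 7, 8, 9, 10 the conclusion holds.
n = 11: 11² + 23 = 144 = 12², a perfect square.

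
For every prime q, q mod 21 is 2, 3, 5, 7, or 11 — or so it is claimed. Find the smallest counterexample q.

q = 13

We need the least prime q for which the claim fails.
q = 2: 2 mod 21 = 2.
q = 3: 3 mod 21 = 3.
q = 5: 5 mod 21 = 5.
q = 7: 7 mod 21 = 7.
q = 11: 11 mod 21 = 11.
q = 13: 13 mod 21 = 13 — not in {2, 3, 5, 7, 11}.
Hence q = 13 is a counterexample.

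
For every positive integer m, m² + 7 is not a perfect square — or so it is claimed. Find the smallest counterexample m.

m = 3

A counterexample is any positive integer m such that m² + 7 is a perfect square; we check each in order.
m = 1: 1² + 7 = 8, not a perfect square.
m = 2: 2² + 7 = 11, not a perfect square.
m = 3: 3² + 7 = 16 = 4², a perfect square.
Thus m = 3 disproves the claim, and no smaller m works.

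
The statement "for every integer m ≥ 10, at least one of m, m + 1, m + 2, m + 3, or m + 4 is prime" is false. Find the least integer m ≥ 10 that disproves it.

For m = 10, 11, 12, 13, …, 21, 22, 23 the conclusion holds.
m = 24: 24 = 2 × 12; 25 = 5 × 5; 26 = 2 × 13; 27 = 3 × 9; 28 = 2 × 14 — all composite.
Thus m = 24 disproves the claim, and no smaller m works.

m = 24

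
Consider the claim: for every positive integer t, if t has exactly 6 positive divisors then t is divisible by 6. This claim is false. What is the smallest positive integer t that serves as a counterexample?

For t = 12, 18 the conclusion holds.
t = 20: τ(20) = 6; 20 mod 6 = 2.
Thus t = 20 disproves the claim, and no smaller t works.

t = 20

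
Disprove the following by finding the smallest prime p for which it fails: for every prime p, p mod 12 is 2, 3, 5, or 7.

The first 4 eligible values, up to p = 7, all satisfy the conclusion.
p = 11: 11 mod 12 = 11 — not in {2, 3, 5, 7}.

p = 11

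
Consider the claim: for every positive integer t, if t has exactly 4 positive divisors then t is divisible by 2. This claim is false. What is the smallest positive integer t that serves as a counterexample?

t = 15

A counterexample is any positive integer t such that t has exactly 4 positive divisors but t is not divisible by 2; we check each in order.
The first 4 eligible values, up to t = 14, all satisfy the conclusion.
t = 15: τ(15) = 4; 15 mod 2 = 1.
Hence t = 15 is a counterexample.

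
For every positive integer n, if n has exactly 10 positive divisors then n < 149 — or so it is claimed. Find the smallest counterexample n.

n = 162

n = 48: τ(48) = 10; 48 < 149.
n = 80: τ(80) = 10; 80 < 149.
n = 112: τ(112) = 10; 112 < 149.
n = 162: τ(162) = 10; 162 ≥ 149.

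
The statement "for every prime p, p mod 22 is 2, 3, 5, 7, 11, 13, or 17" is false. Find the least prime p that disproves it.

p = 19

Check each prime p in order until the claim fails.
For p = 2, 3, 5, 7, 11, 13, 17 the conclusion holds.
p = 19: 19 mod 22 = 19 — not in {2, 3, 5, 7, 11, 13, 17}.
Hence p = 19 is a counterexample.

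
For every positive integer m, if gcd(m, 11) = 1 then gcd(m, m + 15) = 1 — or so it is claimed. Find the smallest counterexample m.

m = 3

A counterexample is any positive integer m such that gcd(m, 11) = 1 but gcd(m, m + 15) > 1; we check each in order.
m = 1: gcd(1, 16) = 1.
m = 2: gcd(2, 17) = 1.
m = 3: gcd(3, 18) = 3.
Hence m = 3 is a counterexample.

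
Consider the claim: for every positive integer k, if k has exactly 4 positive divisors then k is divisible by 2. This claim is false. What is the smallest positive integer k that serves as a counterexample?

k = 15

A counterexample is any positive integer k such that k has exactly 4 positive divisors but k is not divisible by 2; we check each in order.
For k = 6, 8, 10, 14 the conclusion holds.
k = 15: τ(15) = 4; 15 mod 2 = 1.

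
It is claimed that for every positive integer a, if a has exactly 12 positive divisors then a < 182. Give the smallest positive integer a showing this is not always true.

a = 198

Check each positive integer a in order until a has exactly 12 positive divisors but the claim fails.
For a = 60, 72, 84, 90, …, 150, 156, 160 the conclusion holds.
a = 198: τ(198) = 12; 198 ≥ 182.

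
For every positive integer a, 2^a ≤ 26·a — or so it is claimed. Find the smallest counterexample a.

a = 8

The first 7 eligible values, up to a = 7, all satisfy the conclusion.
a = 8: 2^a = 256 and 26·a = 208, so 256 > 208.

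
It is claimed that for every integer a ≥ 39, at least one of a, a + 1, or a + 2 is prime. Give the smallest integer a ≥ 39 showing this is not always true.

For a = 39, 40, 41, 42, 43 the conclusion holds.
a = 44: 44 = 2 × 22; 45 = 3 × 15; 46 = 2 × 23 — all composite.
So a = 44 is the smallest counterexample.

a = 44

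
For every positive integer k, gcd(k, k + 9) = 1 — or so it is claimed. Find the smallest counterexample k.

For k = 1, 2 the conclusion holds.
k = 3: gcd(3, 12) = 3.
Hence k = 3 is a counterexample.

k = 3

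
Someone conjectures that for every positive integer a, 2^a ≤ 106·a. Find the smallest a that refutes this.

a = 11

We need the least positive integer a for which 2^a > 106·a.
For a = 1, 2, 3, 4, 5, 6, 7, 8, 9, 10 the conclusion holds.
a = 11: 2^a = 2048 and 106·a = 1166, so 2048 > 1166.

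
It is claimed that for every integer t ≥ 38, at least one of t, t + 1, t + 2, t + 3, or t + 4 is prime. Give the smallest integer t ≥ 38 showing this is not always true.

For t = 38, 39, 40, 41, 42, 43, 44, 45, 46, 47 the conclusion holds.
t = 48: 48 = 2 × 24; 49 = 7 × 7; 50 = 2 × 25; 51 = 3 × 17; 52 = 2 × 26 — all composite.
Hence t = 48 is a counterexample.

t = 48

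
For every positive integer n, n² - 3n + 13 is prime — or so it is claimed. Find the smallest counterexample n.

n = 12

Check each positive integer n in order until n² - 3n + 13 is not prime.
For n = 1, 2, 3, 4, …, 9, 10, 11 the conclusion holds.
n = 12: n² - 3n + 13 = 121 = 11 × 11, composite.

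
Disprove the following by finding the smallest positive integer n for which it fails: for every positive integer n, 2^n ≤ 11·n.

n = 1: 2^n = 2 and 11·n = 11, so 2 ≤ 11.
n = 2: 2^n = 4 and 11·n = 22, so 4 ≤ 22.
n = 3: 2^n = 8 and 11·n = 33, so 8 ≤ 33.
n = 4: 2^n = 16 and 11·n = 44, so 16 ≤ 44.
n = 5: 2^n = 32 and 11·n = 55, so 32 ≤ 55.
n = 6: 2^n = 64 and 11·n = 66, so 64 ≤ 66.
n = 7: 2^n = 128 and 11·n = 77, so 128 > 77.

n = 7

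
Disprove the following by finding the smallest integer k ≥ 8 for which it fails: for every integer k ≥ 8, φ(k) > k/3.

For k = 8, 9, 10, 11 the conclusion holds.
k = 12: φ(12) = 4 and 12/3 = 4, so φ(12) ≤ 12/3.
So k = 12 is the smallest counterexample.

k = 12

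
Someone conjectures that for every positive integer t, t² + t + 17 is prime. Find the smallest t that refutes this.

t = 16

We need the least positive integer t for which t² + t + 17 is not prime.
The first 15 eligible values, up to t = 15, all satisfy the conclusion.
t = 16: t² + t + 17 = 289 = 17 × 17, composite.
Hence t = 16 is a counterexample.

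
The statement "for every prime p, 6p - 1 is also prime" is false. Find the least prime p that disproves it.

For p = 2, 3, 5, 7 the conclusion holds.
p = 11: 6p - 1 = 65 = 5 × 13, not prime.
Thus p = 11 disproves the claim, and no smaller p works.

p = 11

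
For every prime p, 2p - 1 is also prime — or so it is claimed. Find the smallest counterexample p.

p = 5

A counterexample is any prime p such that 2p - 1 is not prime; we check each in order.
For p = 2, 3 the conclusion holds.
p = 5: 2p - 1 = 9 = 3 × 3, not prime.
Hence p = 5 is a counterexample.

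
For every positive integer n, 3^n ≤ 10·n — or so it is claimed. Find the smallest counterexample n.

We need the least positive integer n for which 3^n > 10·n.
n = 1: 3^n = 3 and 10·n = 10, so 3 ≤ 10.
n = 2: 3^n = 9 and 10·n = 20, so 9 ≤ 20.
n = 3: 3^n = 27 and 10·n = 30, so 27 ≤ 30.
n = 4: 3^n = 81 and 10·n = 40, so 81 > 40.

n = 4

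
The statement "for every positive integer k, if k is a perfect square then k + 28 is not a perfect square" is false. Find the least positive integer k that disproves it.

k = 1: 1 + 28 = 29, not a perfect square.
k = 4: 4 + 28 = 32, not a perfect square.
k = 9: 9 + 28 = 37, not a perfect square.
k = 16: 16 + 28 = 44, not a perfect square.
k = 25: 25 + 28 = 53, not a perfect square.
k = 36: 36 = 6² and 36 + 28 = 64 = 8².
Thus k = 36 disproves the claim, and no smaller k works.

k = 36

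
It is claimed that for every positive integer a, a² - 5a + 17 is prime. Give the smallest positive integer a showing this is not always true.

a = 13

Check each positive integer a in order until a² - 5a + 17 is not prime.
For a = 1, 2, 3, 4, …, 10, 11, 12 the conclusion holds.
a = 13: a² - 5a + 17 = 121 = 11 × 11, composite.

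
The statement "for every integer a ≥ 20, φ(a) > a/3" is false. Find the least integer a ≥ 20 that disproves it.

a = 24

A counterexample is any integer a ≥ 20 such that the claim fails; we check each in order.
The first 4 eligible values, up to a = 23, all satisfy the conclusion.
a = 24: φ(24) = 8 and 24/3 = 8, so φ(24) ≤ 24/3.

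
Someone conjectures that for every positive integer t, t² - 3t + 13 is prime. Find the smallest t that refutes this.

t = 12

A counterexample is any positive integer t such that t² - 3t + 13 is not prime; we check each in order.
For t = 1, 2, 3, 4, …, 9, 10, 11 the conclusion holds.
t = 12: t² - 3t + 13 = 121 = 11 × 11, composite.
Hence t = 12 is a counterexample.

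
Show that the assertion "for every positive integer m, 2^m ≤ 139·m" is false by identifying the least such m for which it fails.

m = 11

We need the least positive integer m for which 2^m > 139·m.
The first 10 eligible values, up to m = 10, all satisfy the conclusion.
m = 11: 2^m = 2048 and 139·m = 1529, so 2048 > 1529.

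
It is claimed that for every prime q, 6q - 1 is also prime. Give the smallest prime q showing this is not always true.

q = 11

We need the least prime q for which 6q - 1 is not prime.
For q = 2, 3, 5, 7 the conclusion holds.
q = 11: 6q - 1 = 65 = 5 × 13, not prime.
Hence q = 11 is a counterexample.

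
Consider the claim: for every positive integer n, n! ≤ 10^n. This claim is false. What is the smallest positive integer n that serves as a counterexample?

n = 25

Check each positive integer n in order until n! > 10^n.
The first 24 eligible values, up to n = 24, all satisfy the conclusion.
n = 25: n! = 15511210043330985984000000 and 10^n = 10000000000000000000000000, so 15511210043330985984000000 > 10000000000000000000000000.
So n = 25 is the smallest counterexample.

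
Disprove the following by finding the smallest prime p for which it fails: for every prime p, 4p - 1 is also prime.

p = 7

p = 2: 4p - 1 = 7, prime.
p = 3: 4p - 1 = 11, prime.
p = 5: 4p - 1 = 19, prime.
p = 7: 4p - 1 = 27 = 3 × 9, not prime.
Hence p = 7 is a counterexample.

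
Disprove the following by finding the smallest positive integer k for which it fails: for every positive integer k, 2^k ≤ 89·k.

k = 10

We need the least positive integer k for which 2^k > 89·k.
The first 9 eligible values, up to k = 9, all satisfy the conclusion.
k = 10: 2^k = 1024 and 89·k = 890, so 1024 > 890.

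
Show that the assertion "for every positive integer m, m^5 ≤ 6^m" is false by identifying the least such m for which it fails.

m = 3

A counterexample is any positive integer m such that m^5 > 6^m; we check each in order.
m = 1: m^5 = 1 and 6^m = 6, so 1 ≤ 6.
m = 2: m^5 = 32 and 6^m = 36, so 32 ≤ 36.
m = 3: m^5 = 243 and 6^m = 216, so 243 > 216.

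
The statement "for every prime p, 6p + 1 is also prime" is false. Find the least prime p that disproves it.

p = 19

Check each prime p in order until 6p + 1 is not prime.
For p = 2, 3, 5, 7, 11, 13, 17 the conclusion holds.
p = 19: 6p + 1 = 115 = 5 × 23, not prime.
Thus p = 19 disproves the claim, and no smaller p works.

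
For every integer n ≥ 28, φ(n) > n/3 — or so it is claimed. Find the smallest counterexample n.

A counterexample is any integer n ≥ 28 such that the claim fails; we check each in order.
For n = 28, 29 the conclusion holds.
n = 30: φ(30) = 8 and 30/3 = 10, so φ(30) ≤ 30/3.
Hence n = 30 is a counterexample.

n = 30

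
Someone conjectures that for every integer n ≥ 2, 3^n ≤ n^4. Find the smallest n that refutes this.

Check each integer n ≥ 2 in order until 3^n > n^4.
n = 2: 3^n = 9 and n^4 = 16, so 9 ≤ 16.
n = 3: 3^n = 27 and n^4 = 81, so 27 ≤ 81.
n = 4: 3^n = 81 and n^4 = 256, so 81 ≤ 256.
n = 5: 3^n = 243 and n^4 = 625, so 243 ≤ 625.
n = 6: 3^n = 729 and n^4 = 1296, so 729 ≤ 1296.
n = 7: 3^n = 2187 and n^4 = 2401, so 2187 ≤ 2401.
n = 8: 3^n = 6561 and n^4 = 4096, so 6561 > 4096.
Hence n = 8 is a counterexample.

n = 8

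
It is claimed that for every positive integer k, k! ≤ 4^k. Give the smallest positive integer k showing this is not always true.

k = 9

For k = 1, 2, 3, 4, 5, 6, 7, 8 the conclusion holds.
k = 9: k! = 362880 and 4^k = 262144, so 362880 > 262144.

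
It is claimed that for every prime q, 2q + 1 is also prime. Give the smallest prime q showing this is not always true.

q = 7

We need the least prime q for which 2q + 1 is not prime.
For q = 2, 3, 5 the conclusion holds.
q = 7: 2q + 1 = 15 = 3 × 5, not prime.
Hence q = 7 is a counterexample.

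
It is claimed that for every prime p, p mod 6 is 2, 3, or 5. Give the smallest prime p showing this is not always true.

For p = 2, 3, 5 the conclusion holds.
p = 7: 7 mod 6 = 1 — not in {2, 3, 5}.

p = 7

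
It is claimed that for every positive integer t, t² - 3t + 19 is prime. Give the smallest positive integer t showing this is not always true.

t = 18

For t = 1, 2, 3, 4, …, 15, 16, 17 the conclusion holds.
t = 18: t² - 3t + 19 = 289 = 17 × 17, composite.
Hence t = 18 is a counterexample.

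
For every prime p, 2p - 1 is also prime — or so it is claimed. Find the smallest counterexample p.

p = 2: 2p - 1 = 3, prime.
p = 3: 2p - 1 = 5, prime.
p = 5: 2p - 1 = 9 = 3 × 3, not prime.
So p = 5 is the smallest counterexample.

p = 5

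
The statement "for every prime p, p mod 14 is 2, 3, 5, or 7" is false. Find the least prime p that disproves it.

For p = 2, 3, 5, 7 the conclusion holds.
p = 11: 11 mod 14 = 11 — not in {2, 3, 5, 7}.

p = 11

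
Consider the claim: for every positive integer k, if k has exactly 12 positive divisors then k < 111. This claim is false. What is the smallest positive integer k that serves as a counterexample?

k = 126

A counterexample is any positive integer k such that k has exactly 12 positive divisors but the claim fails; we check each in order.
k = 60: τ(60) = 12; 60 < 111.
k = 72: τ(72) = 12; 72 < 111.
k = 84: τ(84) = 12; 84 < 111.
k = 90: τ(90) = 12; 90 < 111.
k = 96: τ(96) = 12; 96 < 111.
k = 108: τ(108) = 12; 108 < 111.
k = 126: τ(126) = 12; 126 ≥ 111.
So k = 126 is the smallest counterexample.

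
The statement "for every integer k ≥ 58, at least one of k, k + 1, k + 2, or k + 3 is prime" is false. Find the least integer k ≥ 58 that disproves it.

k = 62

A counterexample is any integer k ≥ 58 such that k, k + 1, k + 2, k + 3 are all composite; we check each in order.
k = 58: 59 is prime.
k = 59: 59 is prime.
k = 60: 61 is prime.
k = 61: 61 is prime.
k = 62: 62 = 2 × 31; 63 = 3 × 21; 64 = 2 × 32; 65 = 5 × 13 — all composite.
Hence k = 62 is a counterexample.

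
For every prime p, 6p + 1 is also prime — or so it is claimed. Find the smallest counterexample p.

p = 19

A counterexample is any prime p such that 6p + 1 is not prime; we check each in order.
The first 7 eligible values, up to p = 17, all satisfy the conclusion.
p = 19: 6p + 1 = 115 = 5 × 23, not prime.
So p = 19 is the smallest counterexample.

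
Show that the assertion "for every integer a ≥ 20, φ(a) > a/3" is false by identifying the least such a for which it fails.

Check each integer a ≥ 20 in order until the claim fails.
The first 4 eligible values, up to a = 23, all satisfy the conclusion.
a = 24: φ(24) = 8 and 24/3 = 8, so φ(24) ≤ 24/3.
Hence a = 24 is a counterexample.

a = 24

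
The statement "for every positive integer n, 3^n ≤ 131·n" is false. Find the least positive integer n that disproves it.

Check each positive integer n in order until 3^n > 131·n.
The first 6 eligible values, up to n = 6, all satisfy the conclusion.
n = 7: 3^n = 2187 and 131·n = 917, so 2187 > 917.
Hence n = 7 is a counterexample.

n = 7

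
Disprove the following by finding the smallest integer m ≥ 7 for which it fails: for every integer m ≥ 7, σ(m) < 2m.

Check each integer m ≥ 7 in order until the claim fails.
For m = 7, 8, 9, 10, 11 the conclusion holds.
m = 12: σ(12) = 28; 28 ≥ 24.
Hence m = 12 is a counterexample.

m = 12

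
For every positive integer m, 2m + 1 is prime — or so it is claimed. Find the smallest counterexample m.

A counterexample is any positive integer m such that 2m + 1 is not prime; we check each in order.
m = 1: 2m + 1 = 3, prime.
m = 2: 2m + 1 = 5, prime.
m = 3: 2m + 1 = 7, prime.
m = 4: 2m + 1 = 9 = 3 × 3, composite.
Hence m = 4 is a counterexample.

m = 4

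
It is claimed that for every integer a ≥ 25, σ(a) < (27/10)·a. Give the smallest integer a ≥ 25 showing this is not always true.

a = 60

For a = 25, 26, 27, 28, …, 57, 58, 59 the conclusion holds.
a = 60: σ(60) = 168; 168 ≥ 162.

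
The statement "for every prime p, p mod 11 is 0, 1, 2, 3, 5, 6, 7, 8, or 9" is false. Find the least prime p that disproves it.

p = 37

A counterexample is any prime p such that the claim fails; we check each in order.
For p = 2, 3, 5, 7, …, 23, 29, 31 the conclusion holds.
p = 37: 37 mod 11 = 4 — not in {0, 1, 2, 3, 5, 6, 7, 8, 9}.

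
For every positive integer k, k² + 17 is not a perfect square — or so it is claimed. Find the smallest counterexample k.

A counterexample is any positive integer k such that k² + 17 is a perfect square; we check each in order.
k = 1: 1² + 17 = 18, not a perfect square.
k = 2: 2² + 17 = 21, not a perfect square.
k = 3: 3² + 17 = 26, not a perfect square.
k = 4: 4² + 17 = 33, not a perfect square.
k = 5: 5² + 17 = 42, not a perfect square.
k = 6: 6² + 17 = 53, not a perfect square.
k = 7: 7² + 17 = 66, not a perfect square.
k = 8: 8² + 17 = 81 = 9², a perfect square.

k = 8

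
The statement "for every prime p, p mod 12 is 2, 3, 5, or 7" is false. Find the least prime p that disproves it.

p = 11

A counterexample is any prime p such that the claim fails; we check each in order.
p = 2: 2 mod 12 = 2.
p = 3: 3 mod 12 = 3.
p = 5: 5 mod 12 = 5.
p = 7: 7 mod 12 = 7.
p = 11: 11 mod 12 = 11 — not in {2, 3, 5, 7}.
So p = 11 is the smallest counterexample.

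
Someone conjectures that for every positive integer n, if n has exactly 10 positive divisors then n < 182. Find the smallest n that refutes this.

n = 208

A counterexample is any positive integer n such that n has exactly 10 positive divisors but the claim fails; we check each in order.
n = 48: τ(48) = 10; 48 < 182.
n = 80: τ(80) = 10; 80 < 182.
n = 112: τ(112) = 10; 112 < 182.
n = 162: τ(162) = 10; 162 < 182.
n = 176: τ(176) = 10; 176 < 182.
n = 208: τ(208) = 10; 208 ≥ 182.
So n = 208 is the smallest counterexample.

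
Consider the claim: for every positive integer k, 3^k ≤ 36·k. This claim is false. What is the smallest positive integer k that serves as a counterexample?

k = 5

The first 4 eligible values, up to k = 4, all satisfy the conclusion.
k = 5: 3^k = 243 and 36·k = 180, so 243 > 180.
Thus k = 5 disproves the claim, and no smaller k works.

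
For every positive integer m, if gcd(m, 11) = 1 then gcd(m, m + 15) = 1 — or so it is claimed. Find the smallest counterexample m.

m = 1: gcd(1, 16) = 1.
m = 2: gcd(2, 17) = 1.
m = 3: gcd(3, 18) = 3.

m = 3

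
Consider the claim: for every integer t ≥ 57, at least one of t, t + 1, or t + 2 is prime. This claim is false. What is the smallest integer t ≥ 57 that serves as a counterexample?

t = 62

A counterexample is any integer t ≥ 57 such that t, t + 1, t + 2 are all composite; we check each in order.
For t = 57, 58, 59, 60, 61 the conclusion holds.
t = 62: 62 = 2 × 31; 63 = 3 × 21; 64 = 2 × 32 — all composite.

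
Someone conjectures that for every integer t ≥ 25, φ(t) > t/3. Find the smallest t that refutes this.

A counterexample is any integer t ≥ 25 such that the claim fails; we check each in order.
The first 5 eligible values, up to t = 29, all satisfy the conclusion.
t = 30: φ(30) = 8 and 30/3 = 10, so φ(30) ≤ 30/3.
So t = 30 is the smallest counterexample.

t = 30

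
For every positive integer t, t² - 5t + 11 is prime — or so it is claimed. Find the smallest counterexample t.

t = 7

A counterexample is any positive integer t such that t² - 5t + 11 is not prime; we check each in order.
For t = 1, 2, 3, 4, 5, 6 the conclusion holds.
t = 7: t² - 5t + 11 = 25 = 5 × 5, composite.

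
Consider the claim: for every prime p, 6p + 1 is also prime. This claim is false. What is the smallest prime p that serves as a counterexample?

We need the least prime p for which 6p + 1 is not prime.
The first 7 eligible values, up to p = 17, all satisfy the conclusion.
p = 19: 6p + 1 = 115 = 5 × 23, not prime.

p = 19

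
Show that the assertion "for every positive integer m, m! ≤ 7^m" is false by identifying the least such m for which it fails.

m = 17

We need the least positive integer m for which m! > 7^m.
For m = 1, 2, 3, 4, …, 14, 15, 16 the conclusion holds.
m = 17: m! = 355687428096000 and 7^m = 232630513987207, so 355687428096000 > 232630513987207.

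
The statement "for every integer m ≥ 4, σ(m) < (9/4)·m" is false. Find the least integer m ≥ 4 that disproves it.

m = 12

For m = 4, 5, 6, 7, 8, 9, 10, 11 the conclusion holds.
m = 12: σ(12) = 28; 28 ≥ 27.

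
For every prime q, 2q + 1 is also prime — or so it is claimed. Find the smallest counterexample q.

A counterexample is any prime q such that 2q + 1 is not prime; we check each in order.
For q = 2, 3, 5 the conclusion holds.
q = 7: 2q + 1 = 15 = 3 × 5, not prime.
Hence q = 7 is a counterexample.

q = 7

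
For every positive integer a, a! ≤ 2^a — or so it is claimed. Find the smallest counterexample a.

a = 4

Check each positive integer a in order until a! > 2^a.
For a = 1, 2, 3 the conclusion holds.
a = 4: a! = 24 and 2^a = 16, so 24 > 16.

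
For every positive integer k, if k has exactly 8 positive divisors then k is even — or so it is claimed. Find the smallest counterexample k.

We need the least positive integer k for which k has exactly 8 positive divisors but k is odd.
For k = 24, 30, 40, 42, …, 88, 102, 104 the conclusion holds.
k = 105: divisors of 105: 1, 3, 5, 7, 15, 21, 35, 105; 105 is odd.
Hence k = 105 is a counterexample.

k = 105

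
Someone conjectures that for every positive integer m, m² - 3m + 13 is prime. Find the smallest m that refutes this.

Check each positive integer m in order until m² - 3m + 13 is not prime.
The first 11 eligible values, up to m = 11, all satisfy the conclusion.
m = 12: m² - 3m + 13 = 121 = 11 × 11, composite.

m = 12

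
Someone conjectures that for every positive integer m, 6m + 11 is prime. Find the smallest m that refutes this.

Check each positive integer m in order until 6m + 11 is not prime.
m = 1: 6m + 11 = 17, prime.
m = 2: 6m + 11 = 23, prime.
m = 3: 6m + 11 = 29, prime.
m = 4: 6m + 11 = 35 = 5 × 7, composite.
Hence m = 4 is a counterexample.

m = 4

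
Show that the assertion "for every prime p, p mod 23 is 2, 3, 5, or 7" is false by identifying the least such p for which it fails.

Check each prime p in order until the claim fails.
p = 2: 2 mod 23 = 2.
p = 3: 3 mod 23 = 3.
p = 5: 5 mod 23 = 5.
p = 7: 7 mod 23 = 7.
p = 11: 11 mod 23 = 11 — not in {2, 3, 5, 7}.

p = 11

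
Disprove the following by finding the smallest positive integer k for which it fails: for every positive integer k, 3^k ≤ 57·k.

k = 6

k = 1: 3^k = 3 and 57·k = 57, so 3 ≤ 57.
k = 2: 3^k = 9 and 57·k = 114, so 9 ≤ 114.
k = 3: 3^k = 27 and 57·k = 171, so 27 ≤ 171.
k = 4: 3^k = 81 and 57·k = 228, so 81 ≤ 228.
k = 5: 3^k = 243 and 57·k = 285, so 243 ≤ 285.
k = 6: 3^k = 729 and 57·k = 342, so 729 > 342.
Thus k = 6 disproves the claim, and no smaller k works.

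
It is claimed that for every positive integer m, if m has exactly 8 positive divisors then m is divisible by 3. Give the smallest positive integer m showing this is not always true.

Check each positive integer m in order until m has exactly 8 positive divisors but m is not divisible by 3.
m = 24: τ(24) = 8; 24 mod 3 = 0.
m = 30: τ(30) = 8; 30 mod 3 = 0.
m = 40: τ(40) = 8; 40 mod 3 = 1.
Hence m = 40 is a counterexample.

m = 40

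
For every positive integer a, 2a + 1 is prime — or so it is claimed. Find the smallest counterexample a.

a = 4

Check each positive integer a in order until 2a + 1 is not prime.
For a = 1, 2, 3 the conclusion holds.
a = 4: 2a + 1 = 9 = 3 × 3, composite.
Thus a = 4 disproves the claim, and no smaller a works.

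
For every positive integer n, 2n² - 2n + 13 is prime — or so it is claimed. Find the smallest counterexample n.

n = 3

n = 1: 2n² - 2n + 13 = 13, prime.
n = 2: 2n² - 2n + 13 = 17, prime.
n = 3: 2n² - 2n + 13 = 25 = 5 × 5, composite.
Thus n = 3 disproves the claim, and no smaller n works.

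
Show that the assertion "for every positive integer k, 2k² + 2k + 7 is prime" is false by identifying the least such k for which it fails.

Check each positive integer k in order until 2k² + 2k + 7 is not prime.
The first 5 eligible values, up to k = 5, all satisfy the conclusion.
k = 6: 2k² + 2k + 7 = 91 = 7 × 13, composite.

k = 6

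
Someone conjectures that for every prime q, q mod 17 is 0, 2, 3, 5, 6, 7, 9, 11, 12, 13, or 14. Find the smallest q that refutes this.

q = 59

The first 16 eligible values, up to q = 53, all satisfy the conclusion.
q = 59: 59 mod 17 = 8 — not in {0, 2, 3, 5, 6, 7, 9, 11, 12, 13, 14}.
Hence q = 59 is a counterexample.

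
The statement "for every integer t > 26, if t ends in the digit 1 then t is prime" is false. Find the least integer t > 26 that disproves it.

A counterexample is any integer t > 26 such that t ends in the digit 1 but t is not prime; we check each in order.
For t = 31, 41 the conclusion holds.
t = 51: 51 ends in 1; 51 = 3 × 17, composite.

t = 51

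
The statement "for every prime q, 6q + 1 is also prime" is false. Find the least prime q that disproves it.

A counterexample is any prime q such that 6q + 1 is not prime; we check each in order.
For q = 2, 3, 5, 7, 11, 13, 17 the conclusion holds.
q = 19: 6q + 1 = 115 = 5 × 23, not prime.

q = 19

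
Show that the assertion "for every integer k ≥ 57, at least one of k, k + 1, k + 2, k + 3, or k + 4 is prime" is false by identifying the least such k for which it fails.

For k = 57, 58, 59, 60, 61 the conclusion holds.
k = 62: 62 = 2 × 31; 63 = 3 × 21; 64 = 2 × 32; 65 = 5 × 13; 66 = 2 × 33 — all composite.

k = 62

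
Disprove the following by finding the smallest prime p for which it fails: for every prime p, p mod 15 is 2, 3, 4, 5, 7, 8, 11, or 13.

A counterexample is any prime p such that the claim fails; we check each in order.
For p = 2, 3, 5, 7, 11, 13, 17, 19, 23 the conclusion holds.
p = 29: 29 mod 15 = 14 — not in {2, 3, 4, 5, 7, 8, 11, 13}.

p = 29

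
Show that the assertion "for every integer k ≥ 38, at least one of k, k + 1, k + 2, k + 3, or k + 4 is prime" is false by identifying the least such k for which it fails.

We need the least integer k ≥ 38 for which k, k + 1, k + 2, k + 3, k + 4 are all composite.
The first 10 eligible values, up to k = 47, all satisfy the conclusion.
k = 48: 48 = 2 × 24; 49 = 7 × 7; 50 = 2 × 25; 51 = 3 × 17; 52 = 2 × 26 — all composite.

k = 48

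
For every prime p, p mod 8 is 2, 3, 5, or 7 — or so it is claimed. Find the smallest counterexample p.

Check each prime p in order until the claim fails.
The first 6 eligible values, up to p = 13, all satisfy the conclusion.
p = 17: 17 mod 8 = 1 — not in {2, 3, 5, 7}.

p = 17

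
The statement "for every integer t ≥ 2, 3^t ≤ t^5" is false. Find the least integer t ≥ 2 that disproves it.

t = 11

We need the least integer t ≥ 2 for which 3^t > t^5.
The first 9 eligible values, up to t = 10, all satisfy the conclusion.
t = 11: 3^t = 177147 and t^5 = 161051, so 177147 > 161051.
Hence t = 11 is a counterexample.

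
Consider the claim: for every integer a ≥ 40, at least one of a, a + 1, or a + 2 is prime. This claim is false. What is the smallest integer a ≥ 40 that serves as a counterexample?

We need the least integer a ≥ 40 for which a, a + 1, a + 2 are all composite.
a = 40: 41 is prime.
a = 41: 41 is prime.
a = 42: 43 is prime.
a = 43: 43 is prime.
a = 44: 44 = 2 × 22; 45 = 3 × 15; 46 = 2 × 23 — all composite.
Hence a = 44 is a counterexample.

a = 44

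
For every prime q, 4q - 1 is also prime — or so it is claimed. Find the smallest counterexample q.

q = 7

Check each prime q in order until 4q - 1 is not prime.
For q = 2, 3, 5 the conclusion holds.
q = 7: 4q - 1 = 27 = 3 × 9, not prime.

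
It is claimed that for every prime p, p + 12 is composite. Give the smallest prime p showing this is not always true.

We need the least prime p for which p + 12 is prime.
For p = 2, 3 the conclusion holds.
p = 5: p + 12 = 17, prime — not composite.
Thus p = 5 disproves the claim, and no smaller p works.

p = 5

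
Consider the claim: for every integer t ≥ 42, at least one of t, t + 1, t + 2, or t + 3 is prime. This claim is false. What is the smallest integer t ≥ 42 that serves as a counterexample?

t = 48

Check each integer t ≥ 42 in order until t, t + 1, t + 2, t + 3 are all composite.
For t = 42, 43, 44, 45, 46, 47 the conclusion holds.
t = 48: 48 = 2 × 24; 49 = 7 × 7; 50 = 2 × 25; 51 = 3 × 17 — all composite.
So t = 48 is the smallest counterexample.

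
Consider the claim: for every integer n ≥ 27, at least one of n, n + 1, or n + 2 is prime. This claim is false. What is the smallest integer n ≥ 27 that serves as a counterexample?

Check each integer n ≥ 27 in order until n, n + 1, n + 2 are all composite.
The first 5 eligible values, up to n = 31, all satisfy the conclusion.
n = 32: 32 = 2 × 16; 33 = 3 × 11; 34 = 2 × 17 — all composite.

n = 32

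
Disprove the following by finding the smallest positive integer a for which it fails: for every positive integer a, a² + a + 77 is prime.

a = 6

For a = 1, 2, 3, 4, 5 the conclusion holds.
a = 6: a² + a + 77 = 119 = 7 × 17, composite.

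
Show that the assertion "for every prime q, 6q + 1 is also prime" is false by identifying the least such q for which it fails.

q = 19

The first 7 eligible values, up to q = 17, all satisfy the conclusion.
q = 19: 6q + 1 = 115 = 5 × 23, not prime.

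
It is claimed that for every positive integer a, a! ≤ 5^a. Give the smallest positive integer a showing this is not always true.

Check each positive integer a in order until a! > 5^a.
The first 11 eligible values, up to a = 11, all satisfy the conclusion.
a = 12: a! = 479001600 and 5^a = 244140625, so 479001600 > 244140625.

a = 12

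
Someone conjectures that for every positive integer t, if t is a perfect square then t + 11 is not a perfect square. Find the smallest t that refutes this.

A counterexample is any positive integer t such that t is a perfect square but t + 11 is a perfect square; we check each in order.
t = 1: 1 + 11 = 12, not a perfect square.
t = 4: 4 + 11 = 15, not a perfect square.
t = 9: 9 + 11 = 20, not a perfect square.
t = 16: 16 + 11 = 27, not a perfect square.
t = 25: 25 = 5² and 25 + 11 = 36 = 6².

t = 25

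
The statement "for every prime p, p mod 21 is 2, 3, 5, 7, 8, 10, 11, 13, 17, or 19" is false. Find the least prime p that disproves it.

A counterexample is any prime p such that the claim fails; we check each in order.
The first 11 eligible values, up to p = 31, all satisfy the conclusion.
p = 37: 37 mod 21 = 16 — not in {2, 3, 5, 7, 8, 10, 11, 13, 17, 19}.
Thus p = 37 disproves the claim, and no smaller p works.

p = 37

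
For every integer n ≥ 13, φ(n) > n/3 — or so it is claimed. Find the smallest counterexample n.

A counterexample is any integer n ≥ 13 such that the claim fails; we check each in order.
For n = 13, 14, 15, 16, 17 the conclusion holds.
n = 18: φ(18) = 6 and 18/3 = 6, so φ(18) ≤ 18/3.

n = 18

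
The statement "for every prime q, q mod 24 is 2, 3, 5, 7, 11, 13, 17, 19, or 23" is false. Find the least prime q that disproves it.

q = 73

Check each prime q in order until the claim fails.
For q = 2, 3, 5, 7, …, 61, 67, 71 the conclusion holds.
q = 73: 73 mod 24 = 1 — not in {2, 3, 5, 7, 11, 13, 17, 19, 23}.
Thus q = 73 disproves the claim, and no smaller q works.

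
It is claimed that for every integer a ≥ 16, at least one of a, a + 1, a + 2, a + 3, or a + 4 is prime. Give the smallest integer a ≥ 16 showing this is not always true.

a = 24

For a = 16, 17, 18, 19, 20, 21, 22, 23 the conclusion holds.
a = 24: 24 = 2 × 12; 25 = 5 × 5; 26 = 2 × 13; 27 = 3 × 9; 28 = 2 × 14 — all composite.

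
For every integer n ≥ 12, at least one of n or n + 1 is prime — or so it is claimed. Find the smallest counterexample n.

n = 14

For n = 12, 13 the conclusion holds.
n = 14: 14 = 2 × 7; 15 = 3 × 5 — both composite.
Hence n = 14 is a counterexample.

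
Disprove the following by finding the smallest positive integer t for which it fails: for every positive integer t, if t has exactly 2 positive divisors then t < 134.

t = 137

Check each positive integer t in order until t has exactly 2 positive divisors but the claim fails.
For t = 2, 3, 5, 7, …, 113, 127, 131 the conclusion holds.
t = 137: τ(137) = 2; 137 ≥ 134.
So t = 137 is the smallest counterexample.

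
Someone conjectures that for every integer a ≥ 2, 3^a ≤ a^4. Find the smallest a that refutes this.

a = 8

The first 6 eligible values, up to a = 7, all satisfy the conclusion.
a = 8: 3^a = 6561 and a^4 = 4096, so 6561 > 4096.
Thus a = 8 disproves the claim, and no smaller a works.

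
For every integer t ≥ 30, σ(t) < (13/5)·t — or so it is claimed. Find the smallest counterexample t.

Check each integer t ≥ 30 in order until the claim fails.
The first 30 eligible values, up to t = 59, all satisfy the conclusion.
t = 60: σ(60) = 168; 168 ≥ 156.
So t = 60 is the smallest counterexample.

t = 60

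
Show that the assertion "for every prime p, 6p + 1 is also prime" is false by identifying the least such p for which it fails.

A counterexample is any prime p such that 6p + 1 is not prime; we check each in order.
The first 7 eligible values, up to p = 17, all satisfy the conclusion.
p = 19: 6p + 1 = 115 = 5 × 23, not prime.
Thus p = 19 disproves the claim, and no smaller p works.

p = 19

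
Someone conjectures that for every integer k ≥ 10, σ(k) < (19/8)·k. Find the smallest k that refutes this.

k = 24

For k = 10, 11, 12, 13, …, 21, 22, 23 the conclusion holds.
k = 24: σ(24) = 60; 60 ≥ 57.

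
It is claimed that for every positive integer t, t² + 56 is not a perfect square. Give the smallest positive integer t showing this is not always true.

t = 5

The first 4 eligible values, up to t = 4, all satisfy the conclusion.
t = 5: 5² + 56 = 81 = 9², a perfect square.
Thus t = 5 disproves the claim, and no smaller t works.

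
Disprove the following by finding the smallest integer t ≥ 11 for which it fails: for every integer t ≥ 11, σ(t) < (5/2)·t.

t = 24

For t = 11, 12, 13, 14, …, 21, 22, 23 the conclusion holds.
t = 24: σ(24) = 60; 60 ≥ 60.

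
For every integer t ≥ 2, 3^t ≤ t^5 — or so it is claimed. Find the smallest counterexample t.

t = 11

We need the least integer t ≥ 2 for which 3^t > t^5.
For t = 2, 3, 4, 5, 6, 7, 8, 9, 10 the conclusion holds.
t = 11: 3^t = 177147 and t^5 = 161051, so 177147 > 161051.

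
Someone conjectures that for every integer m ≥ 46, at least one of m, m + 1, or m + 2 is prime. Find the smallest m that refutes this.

Check each integer m ≥ 46 in order until m, m + 1, m + 2 are all composite.
For m = 46, 47 the conclusion holds.
m = 48: 48 = 2 × 24; 49 = 7 × 7; 50 = 2 × 25 — all composite.

m = 48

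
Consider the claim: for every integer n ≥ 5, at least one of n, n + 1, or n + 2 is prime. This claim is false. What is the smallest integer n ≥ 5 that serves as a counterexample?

A counterexample is any integer n ≥ 5 such that n, n + 1, n + 2 are all composite; we check each in order.
For n = 5, 6, 7 the conclusion holds.
n = 8: 8 = 2 × 4; 9 = 3 × 3; 10 = 2 × 5 — all composite.

n = 8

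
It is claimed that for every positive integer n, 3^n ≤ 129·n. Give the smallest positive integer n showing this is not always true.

We need the least positive integer n for which 3^n > 129·n.
n = 1: 3^n = 3 and 129·n = 129, so 3 ≤ 129.
n = 2: 3^n = 9 and 129·n = 258, so 9 ≤ 258.
n = 3: 3^n = 27 and 129·n = 387, so 27 ≤ 387.
n = 4: 3^n = 81 and 129·n = 516, so 81 ≤ 516.
n = 5: 3^n = 243 and 129·n = 645, so 243 ≤ 645.
n = 6: 3^n = 729 and 129·n = 774, so 729 ≤ 774.
n = 7: 3^n = 2187 and 129·n = 903, so 2187 > 903.

n = 7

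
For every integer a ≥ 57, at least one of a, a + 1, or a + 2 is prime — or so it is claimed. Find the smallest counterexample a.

a = 62

Check each integer a ≥ 57 in order until a, a + 1, a + 2 are all composite.
For a = 57, 58, 59, 60, 61 the conclusion holds.
a = 62: 62 = 2 × 31; 63 = 3 × 21; 64 = 2 × 32 — all composite.
Hence a = 62 is a counterexample.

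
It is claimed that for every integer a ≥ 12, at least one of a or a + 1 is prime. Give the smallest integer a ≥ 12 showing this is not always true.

a = 14

For a = 12, 13 the conclusion holds.
a = 14: 14 = 2 × 7; 15 = 3 × 5 — both composite.
Hence a = 14 is a counterexample.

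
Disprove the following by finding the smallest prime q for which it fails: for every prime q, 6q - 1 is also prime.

q = 11

Check each prime q in order until 6q - 1 is not prime.
For q = 2, 3, 5, 7 the conclusion holds.
q = 11: 6q - 1 = 65 = 5 × 13, not prime.
So q = 11 is the smallest counterexample.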